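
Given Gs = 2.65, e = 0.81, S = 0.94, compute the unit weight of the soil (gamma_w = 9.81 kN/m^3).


Result: 18.489 kN/m^3

Derivation:
Using gamma = gamma_w * (Gs + S*e) / (1 + e)
Numerator: Gs + S*e = 2.65 + 0.94*0.81 = 3.4114
Denominator: 1 + e = 1 + 0.81 = 1.81
gamma = 9.81 * 3.4114 / 1.81
gamma = 18.489 kN/m^3


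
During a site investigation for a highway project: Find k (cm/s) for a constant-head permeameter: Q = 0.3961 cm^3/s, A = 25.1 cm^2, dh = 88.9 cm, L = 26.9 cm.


Compute hydraulic gradient:
i = dh / L = 88.9 / 26.9 = 3.30483
Then apply Darcy's law:
k = Q / (A * i)
k = 0.3961 / (25.1 * 3.30483)
k = 0.3961 / 82.9513
k = 0.004775 cm/s


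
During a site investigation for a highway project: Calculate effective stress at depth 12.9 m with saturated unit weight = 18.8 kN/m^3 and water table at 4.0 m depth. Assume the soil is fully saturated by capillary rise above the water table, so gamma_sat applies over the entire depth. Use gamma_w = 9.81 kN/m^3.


Total stress = gamma_sat * depth
sigma = 18.8 * 12.9 = 242.52 kPa
Pore water pressure u = gamma_w * (depth - d_wt)
u = 9.81 * (12.9 - 4.0) = 87.309 kPa
Effective stress = sigma - u
sigma' = 242.52 - 87.309 = 155.21 kPa


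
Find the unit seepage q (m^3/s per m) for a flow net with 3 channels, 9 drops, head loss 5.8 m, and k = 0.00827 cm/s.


Result: 0.0001599 m^3/s per m

Derivation:
Convert k to m/s for unit consistency with H:
k = 0.00827 cm/s = 0.00827 / 100 m/s = 8.27e-05 m/s
Using q = k * H * Nf / Nd
Nf / Nd = 3 / 9 = 0.3333
q = 8.27e-05 * 5.8 * 0.3333
q = 0.0001599 m^3/s per m


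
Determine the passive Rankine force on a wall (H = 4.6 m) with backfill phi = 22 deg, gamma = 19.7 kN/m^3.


Result: 458.12 kN/m

Derivation:
Compute passive earth pressure coefficient:
Kp = tan^2(45 + phi/2) = tan^2(56.0) = 2.197987
Compute passive force:
Pp = 0.5 * Kp * gamma * H^2
Pp = 0.5 * 2.197987 * 19.7 * 4.6^2
Pp = 458.12 kN/m


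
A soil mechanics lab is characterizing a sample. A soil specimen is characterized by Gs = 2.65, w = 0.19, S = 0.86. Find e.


Result: 0.5855

Derivation:
Using the relation e = Gs * w / S
e = 2.65 * 0.19 / 0.86
e = 0.5855


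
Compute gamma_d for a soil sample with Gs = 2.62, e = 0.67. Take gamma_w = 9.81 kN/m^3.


Result: 15.391 kN/m^3

Derivation:
Using gamma_d = Gs * gamma_w / (1 + e)
gamma_d = 2.62 * 9.81 / (1 + 0.67)
gamma_d = 2.62 * 9.81 / 1.67
gamma_d = 15.391 kN/m^3


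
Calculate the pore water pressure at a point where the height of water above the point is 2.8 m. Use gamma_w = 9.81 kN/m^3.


Result: 27.47 kPa

Derivation:
Using u = gamma_w * h_w
u = 9.81 * 2.8
u = 27.47 kPa


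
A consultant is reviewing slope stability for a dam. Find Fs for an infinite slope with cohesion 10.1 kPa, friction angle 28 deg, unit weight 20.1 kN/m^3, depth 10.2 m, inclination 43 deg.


Result: 0.669

Derivation:
Using Fs = c / (gamma*H*sin(beta)*cos(beta)) + tan(phi)/tan(beta)
Cohesion contribution = 10.1 / (20.1*10.2*sin(43)*cos(43))
Cohesion contribution = 0.0987676
Friction contribution = tan(28)/tan(43) = 0.570189
Fs = 0.0987676 + 0.570189
Fs = 0.669


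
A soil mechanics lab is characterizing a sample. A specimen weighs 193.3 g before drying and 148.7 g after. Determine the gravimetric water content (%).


Using w = (m_wet - m_dry) / m_dry * 100
m_wet - m_dry = 193.3 - 148.7 = 44.6 g
w = 44.6 / 148.7 * 100
w = 29.99 %


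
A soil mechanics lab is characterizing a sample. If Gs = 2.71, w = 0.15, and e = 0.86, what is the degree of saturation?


Using S = Gs * w / e
S = 2.71 * 0.15 / 0.86
S = 0.4727


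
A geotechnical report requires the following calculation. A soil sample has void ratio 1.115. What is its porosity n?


Using the relation n = e / (1 + e)
n = 1.115 / (1 + 1.115)
n = 1.115 / 2.115
n = 0.5272


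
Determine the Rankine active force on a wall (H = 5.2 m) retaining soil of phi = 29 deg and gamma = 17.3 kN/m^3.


Compute active earth pressure coefficient:
Ka = tan^2(45 - phi/2) = tan^2(30.5) = 0.346974
Compute active force:
Pa = 0.5 * Ka * gamma * H^2
Pa = 0.5 * 0.346974 * 17.3 * 5.2^2
Pa = 81.16 kN/m


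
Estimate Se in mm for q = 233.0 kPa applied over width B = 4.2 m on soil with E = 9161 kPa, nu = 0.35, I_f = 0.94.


Using Se = q * B * (1 - nu^2) * I_f / E
1 - nu^2 = 1 - 0.35^2 = 0.8775
Se = 233.0 * 4.2 * 0.8775 * 0.94 / 9161
Se = 0.088112 m
Convert to mm: Se = 0.088112 * 1000 = 88.112 mm


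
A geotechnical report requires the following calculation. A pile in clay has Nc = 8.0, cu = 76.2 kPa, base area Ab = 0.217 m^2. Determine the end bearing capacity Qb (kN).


Result: 132.28 kN

Derivation:
Using Qb = Nc * cu * Ab
Qb = 8.0 * 76.2 * 0.217
Qb = 132.28 kN


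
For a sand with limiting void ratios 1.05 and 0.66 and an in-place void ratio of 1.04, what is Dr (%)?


Using Dr = (e_max - e) / (e_max - e_min) * 100
e_max - e = 1.05 - 1.04 = 0.01
e_max - e_min = 1.05 - 0.66 = 0.39
Dr = 0.01 / 0.39 * 100
Dr = 2.56 %


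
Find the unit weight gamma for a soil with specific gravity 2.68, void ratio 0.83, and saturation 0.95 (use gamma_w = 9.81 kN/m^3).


Result: 18.593 kN/m^3

Derivation:
Using gamma = gamma_w * (Gs + S*e) / (1 + e)
Numerator: Gs + S*e = 2.68 + 0.95*0.83 = 3.4685
Denominator: 1 + e = 1 + 0.83 = 1.83
gamma = 9.81 * 3.4685 / 1.83
gamma = 18.593 kN/m^3


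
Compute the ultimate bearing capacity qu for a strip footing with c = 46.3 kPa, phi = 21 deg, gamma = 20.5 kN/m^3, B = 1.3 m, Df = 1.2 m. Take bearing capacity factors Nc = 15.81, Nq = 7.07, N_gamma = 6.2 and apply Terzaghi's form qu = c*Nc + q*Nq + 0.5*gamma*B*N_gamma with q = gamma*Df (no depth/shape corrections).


Compute qu = c*Nc + gamma*Df*Nq + 0.5*gamma*B*N_gamma
Term 1: 46.3 * 15.81 = 732.003
Term 2: 20.5 * 1.2 * 7.07 = 173.922
Term 3: 0.5 * 20.5 * 1.3 * 6.2 = 82.615
qu = 732.003 + 173.922 + 82.615
qu = 988.54 kPa


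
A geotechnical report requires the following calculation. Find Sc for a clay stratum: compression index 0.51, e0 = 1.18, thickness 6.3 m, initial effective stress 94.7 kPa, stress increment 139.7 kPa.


Using Sc = Cc * H / (1 + e0) * log10((sigma0 + delta_sigma) / sigma0)
Stress ratio = (94.7 + 139.7) / 94.7 = 2.47518
log10(2.47518) = 0.393608
Cc * H / (1 + e0) = 0.51 * 6.3 / (1 + 1.18) = 1.47385
Sc = 1.47385 * 0.393608
Sc = 0.5801 m


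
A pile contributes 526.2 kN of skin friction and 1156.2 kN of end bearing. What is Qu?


Using Qu = Qf + Qb
Qu = 526.2 + 1156.2
Qu = 1682.4 kN


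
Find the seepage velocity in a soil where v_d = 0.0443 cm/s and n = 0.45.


Using v_s = v_d / n
v_s = 0.0443 / 0.45
v_s = 0.09844 cm/s


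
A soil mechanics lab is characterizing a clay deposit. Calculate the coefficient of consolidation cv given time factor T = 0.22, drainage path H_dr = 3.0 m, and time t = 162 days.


Using cv = T * H_dr^2 / t
H_dr^2 = 3.0^2 = 9.0
cv = 0.22 * 9.0 / 162
cv = 0.01222 m^2/day


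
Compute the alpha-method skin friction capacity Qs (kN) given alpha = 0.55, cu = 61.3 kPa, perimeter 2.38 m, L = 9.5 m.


Using Qs = alpha * cu * perimeter * L
Qs = 0.55 * 61.3 * 2.38 * 9.5
Qs = 762.3 kN


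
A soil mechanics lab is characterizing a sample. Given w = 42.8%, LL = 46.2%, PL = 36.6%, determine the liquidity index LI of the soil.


First compute the plasticity index:
PI = LL - PL = 46.2 - 36.6 = 9.6
Then compute the liquidity index:
LI = (w - PL) / PI
LI = (42.8 - 36.6) / 9.6
LI = 0.646


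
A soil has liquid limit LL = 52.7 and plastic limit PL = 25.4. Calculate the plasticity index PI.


Result: 27.3

Derivation:
Using PI = LL - PL
PI = 52.7 - 25.4
PI = 27.3


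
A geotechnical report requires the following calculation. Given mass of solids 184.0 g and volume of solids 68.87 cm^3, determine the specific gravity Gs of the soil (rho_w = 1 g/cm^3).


Using Gs = m_s / (V_s * rho_w)
Since rho_w = 1 g/cm^3:
Gs = 184.0 / 68.87
Gs = 2.672


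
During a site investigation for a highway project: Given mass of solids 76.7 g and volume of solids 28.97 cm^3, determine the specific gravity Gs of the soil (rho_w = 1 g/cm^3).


Using Gs = m_s / (V_s * rho_w)
Since rho_w = 1 g/cm^3:
Gs = 76.7 / 28.97
Gs = 2.648


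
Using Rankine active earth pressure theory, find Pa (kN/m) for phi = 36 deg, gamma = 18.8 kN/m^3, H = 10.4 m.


Compute active earth pressure coefficient:
Ka = tan^2(45 - phi/2) = tan^2(27.0) = 0.259616
Compute active force:
Pa = 0.5 * Ka * gamma * H^2
Pa = 0.5 * 0.259616 * 18.8 * 10.4^2
Pa = 263.95 kN/m


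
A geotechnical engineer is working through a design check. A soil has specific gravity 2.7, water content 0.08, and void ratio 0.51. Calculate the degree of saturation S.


Using S = Gs * w / e
S = 2.7 * 0.08 / 0.51
S = 0.4235


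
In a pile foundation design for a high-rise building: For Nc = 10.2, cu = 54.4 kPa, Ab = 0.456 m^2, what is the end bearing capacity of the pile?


Using Qb = Nc * cu * Ab
Qb = 10.2 * 54.4 * 0.456
Qb = 253.03 kN


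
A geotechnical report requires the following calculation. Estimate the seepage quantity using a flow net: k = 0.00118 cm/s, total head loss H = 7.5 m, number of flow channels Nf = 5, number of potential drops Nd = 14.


Result: 3.161e-05 m^3/s per m

Derivation:
Convert k to m/s for unit consistency with H:
k = 0.00118 cm/s = 0.00118 / 100 m/s = 1.18e-05 m/s
Using q = k * H * Nf / Nd
Nf / Nd = 5 / 14 = 0.3571
q = 1.18e-05 * 7.5 * 0.3571
q = 3.161e-05 m^3/s per m


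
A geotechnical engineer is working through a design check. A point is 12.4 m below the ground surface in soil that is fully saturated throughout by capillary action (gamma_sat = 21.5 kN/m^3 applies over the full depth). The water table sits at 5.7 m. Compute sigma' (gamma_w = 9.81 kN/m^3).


Total stress = gamma_sat * depth
sigma = 21.5 * 12.4 = 266.6 kPa
Pore water pressure u = gamma_w * (depth - d_wt)
u = 9.81 * (12.4 - 5.7) = 65.727 kPa
Effective stress = sigma - u
sigma' = 266.6 - 65.727 = 200.87 kPa


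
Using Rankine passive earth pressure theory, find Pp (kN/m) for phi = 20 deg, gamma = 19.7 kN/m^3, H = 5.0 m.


Compute passive earth pressure coefficient:
Kp = tan^2(45 + phi/2) = tan^2(55.0) = 2.039607
Compute passive force:
Pp = 0.5 * Kp * gamma * H^2
Pp = 0.5 * 2.039607 * 19.7 * 5.0^2
Pp = 502.25 kN/m


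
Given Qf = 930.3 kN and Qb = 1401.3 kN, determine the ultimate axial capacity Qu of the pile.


Result: 2331.6 kN

Derivation:
Using Qu = Qf + Qb
Qu = 930.3 + 1401.3
Qu = 2331.6 kN


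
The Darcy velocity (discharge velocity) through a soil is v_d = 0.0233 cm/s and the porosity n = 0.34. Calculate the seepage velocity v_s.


Using v_s = v_d / n
v_s = 0.0233 / 0.34
v_s = 0.06853 cm/s


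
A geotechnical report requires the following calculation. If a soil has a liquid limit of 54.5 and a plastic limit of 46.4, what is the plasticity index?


Using PI = LL - PL
PI = 54.5 - 46.4
PI = 8.1


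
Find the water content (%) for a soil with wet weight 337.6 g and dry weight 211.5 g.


Using w = (m_wet - m_dry) / m_dry * 100
m_wet - m_dry = 337.6 - 211.5 = 126.1 g
w = 126.1 / 211.5 * 100
w = 59.62 %


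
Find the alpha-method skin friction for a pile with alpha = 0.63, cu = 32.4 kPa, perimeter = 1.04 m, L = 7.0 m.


Using Qs = alpha * cu * perimeter * L
Qs = 0.63 * 32.4 * 1.04 * 7.0
Qs = 148.6 kN


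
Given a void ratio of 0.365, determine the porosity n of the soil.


Using the relation n = e / (1 + e)
n = 0.365 / (1 + 0.365)
n = 0.365 / 1.365
n = 0.2674


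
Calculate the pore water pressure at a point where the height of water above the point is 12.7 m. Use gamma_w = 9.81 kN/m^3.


Result: 124.59 kPa

Derivation:
Using u = gamma_w * h_w
u = 9.81 * 12.7
u = 124.59 kPa


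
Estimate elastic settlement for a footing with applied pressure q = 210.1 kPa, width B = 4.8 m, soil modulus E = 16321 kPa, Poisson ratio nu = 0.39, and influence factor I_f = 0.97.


Result: 50.82 mm

Derivation:
Using Se = q * B * (1 - nu^2) * I_f / E
1 - nu^2 = 1 - 0.39^2 = 0.8479
Se = 210.1 * 4.8 * 0.8479 * 0.97 / 16321
Se = 0.050820 m
Convert to mm: Se = 0.050820 * 1000 = 50.82 mm


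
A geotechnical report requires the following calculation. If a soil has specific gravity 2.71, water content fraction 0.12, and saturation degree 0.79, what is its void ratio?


Using the relation e = Gs * w / S
e = 2.71 * 0.12 / 0.79
e = 0.4116


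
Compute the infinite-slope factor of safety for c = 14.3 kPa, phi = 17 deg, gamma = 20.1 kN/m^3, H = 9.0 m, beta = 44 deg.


Using Fs = c / (gamma*H*sin(beta)*cos(beta)) + tan(phi)/tan(beta)
Cohesion contribution = 14.3 / (20.1*9.0*sin(44)*cos(44))
Cohesion contribution = 0.158195
Friction contribution = tan(17)/tan(44) = 0.316593
Fs = 0.158195 + 0.316593
Fs = 0.475


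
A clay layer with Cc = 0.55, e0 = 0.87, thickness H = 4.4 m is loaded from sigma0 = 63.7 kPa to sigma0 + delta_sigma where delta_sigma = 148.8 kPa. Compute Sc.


Using Sc = Cc * H / (1 + e0) * log10((sigma0 + delta_sigma) / sigma0)
Stress ratio = (63.7 + 148.8) / 63.7 = 3.33595
log10(3.33595) = 0.52322
Cc * H / (1 + e0) = 0.55 * 4.4 / (1 + 0.87) = 1.29412
Sc = 1.29412 * 0.52322
Sc = 0.6771 m


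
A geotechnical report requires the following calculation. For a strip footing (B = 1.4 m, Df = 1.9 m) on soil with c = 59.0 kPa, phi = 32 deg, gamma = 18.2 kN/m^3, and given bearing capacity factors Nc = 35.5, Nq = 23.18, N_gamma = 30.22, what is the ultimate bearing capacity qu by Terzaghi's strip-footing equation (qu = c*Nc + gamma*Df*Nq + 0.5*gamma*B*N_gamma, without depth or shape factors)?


Result: 3281.07 kPa

Derivation:
Compute qu = c*Nc + gamma*Df*Nq + 0.5*gamma*B*N_gamma
Term 1: 59.0 * 35.5 = 2094.5
Term 2: 18.2 * 1.9 * 23.18 = 801.5644
Term 3: 0.5 * 18.2 * 1.4 * 30.22 = 385.0028
qu = 2094.5 + 801.5644 + 385.0028
qu = 3281.07 kPa


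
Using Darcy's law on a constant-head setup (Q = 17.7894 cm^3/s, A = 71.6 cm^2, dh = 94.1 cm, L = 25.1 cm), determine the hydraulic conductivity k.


Compute hydraulic gradient:
i = dh / L = 94.1 / 25.1 = 3.749
Then apply Darcy's law:
k = Q / (A * i)
k = 17.7894 / (71.6 * 3.749)
k = 17.7894 / 268.429
k = 0.066272 cm/s


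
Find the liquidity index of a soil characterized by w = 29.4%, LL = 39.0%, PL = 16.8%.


First compute the plasticity index:
PI = LL - PL = 39.0 - 16.8 = 22.2
Then compute the liquidity index:
LI = (w - PL) / PI
LI = (29.4 - 16.8) / 22.2
LI = 0.568


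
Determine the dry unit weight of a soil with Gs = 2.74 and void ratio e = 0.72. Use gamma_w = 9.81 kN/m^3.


Using gamma_d = Gs * gamma_w / (1 + e)
gamma_d = 2.74 * 9.81 / (1 + 0.72)
gamma_d = 2.74 * 9.81 / 1.72
gamma_d = 15.628 kN/m^3


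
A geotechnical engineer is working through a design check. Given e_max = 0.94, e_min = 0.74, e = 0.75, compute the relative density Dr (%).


Using Dr = (e_max - e) / (e_max - e_min) * 100
e_max - e = 0.94 - 0.75 = 0.19
e_max - e_min = 0.94 - 0.74 = 0.2
Dr = 0.19 / 0.2 * 100
Dr = 95.0 %


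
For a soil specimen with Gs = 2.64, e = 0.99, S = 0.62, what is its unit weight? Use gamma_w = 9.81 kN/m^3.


Using gamma = gamma_w * (Gs + S*e) / (1 + e)
Numerator: Gs + S*e = 2.64 + 0.62*0.99 = 3.2538
Denominator: 1 + e = 1 + 0.99 = 1.99
gamma = 9.81 * 3.2538 / 1.99
gamma = 16.04 kN/m^3


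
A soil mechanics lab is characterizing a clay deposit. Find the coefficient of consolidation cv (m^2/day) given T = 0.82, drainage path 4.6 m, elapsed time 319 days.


Using cv = T * H_dr^2 / t
H_dr^2 = 4.6^2 = 21.16
cv = 0.82 * 21.16 / 319
cv = 0.05439 m^2/day


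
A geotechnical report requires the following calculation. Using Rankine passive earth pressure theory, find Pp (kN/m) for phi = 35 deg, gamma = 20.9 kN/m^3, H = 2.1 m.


Result: 170.06 kN/m

Derivation:
Compute passive earth pressure coefficient:
Kp = tan^2(45 + phi/2) = tan^2(62.5) = 3.690172
Compute passive force:
Pp = 0.5 * Kp * gamma * H^2
Pp = 0.5 * 3.690172 * 20.9 * 2.1^2
Pp = 170.06 kN/m


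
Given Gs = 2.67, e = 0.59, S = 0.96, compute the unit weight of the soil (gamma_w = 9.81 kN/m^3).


Result: 19.968 kN/m^3

Derivation:
Using gamma = gamma_w * (Gs + S*e) / (1 + e)
Numerator: Gs + S*e = 2.67 + 0.96*0.59 = 3.2364
Denominator: 1 + e = 1 + 0.59 = 1.59
gamma = 9.81 * 3.2364 / 1.59
gamma = 19.968 kN/m^3


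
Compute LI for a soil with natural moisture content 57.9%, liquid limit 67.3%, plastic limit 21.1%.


Result: 0.797

Derivation:
First compute the plasticity index:
PI = LL - PL = 67.3 - 21.1 = 46.2
Then compute the liquidity index:
LI = (w - PL) / PI
LI = (57.9 - 21.1) / 46.2
LI = 0.797


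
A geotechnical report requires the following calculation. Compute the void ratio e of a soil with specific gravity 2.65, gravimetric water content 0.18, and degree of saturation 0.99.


Result: 0.4818

Derivation:
Using the relation e = Gs * w / S
e = 2.65 * 0.18 / 0.99
e = 0.4818


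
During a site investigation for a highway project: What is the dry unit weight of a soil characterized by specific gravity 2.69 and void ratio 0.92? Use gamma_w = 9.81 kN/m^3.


Using gamma_d = Gs * gamma_w / (1 + e)
gamma_d = 2.69 * 9.81 / (1 + 0.92)
gamma_d = 2.69 * 9.81 / 1.92
gamma_d = 13.744 kN/m^3


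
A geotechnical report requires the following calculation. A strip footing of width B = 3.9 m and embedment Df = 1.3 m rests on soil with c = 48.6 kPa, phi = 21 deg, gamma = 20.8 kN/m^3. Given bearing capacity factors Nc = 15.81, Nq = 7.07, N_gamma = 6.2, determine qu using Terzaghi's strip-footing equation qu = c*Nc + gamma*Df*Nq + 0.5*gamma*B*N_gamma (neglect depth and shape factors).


Result: 1211.01 kPa

Derivation:
Compute qu = c*Nc + gamma*Df*Nq + 0.5*gamma*B*N_gamma
Term 1: 48.6 * 15.81 = 768.366
Term 2: 20.8 * 1.3 * 7.07 = 191.1728
Term 3: 0.5 * 20.8 * 3.9 * 6.2 = 251.472
qu = 768.366 + 191.1728 + 251.472
qu = 1211.01 kPa


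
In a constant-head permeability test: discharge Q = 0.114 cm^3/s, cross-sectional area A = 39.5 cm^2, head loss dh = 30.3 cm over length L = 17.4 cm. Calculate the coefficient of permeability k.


Compute hydraulic gradient:
i = dh / L = 30.3 / 17.4 = 1.74138
Then apply Darcy's law:
k = Q / (A * i)
k = 0.114 / (39.5 * 1.74138)
k = 0.114 / 68.7845
k = 0.001657 cm/s


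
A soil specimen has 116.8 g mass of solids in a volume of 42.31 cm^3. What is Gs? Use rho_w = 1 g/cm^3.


Using Gs = m_s / (V_s * rho_w)
Since rho_w = 1 g/cm^3:
Gs = 116.8 / 42.31
Gs = 2.761


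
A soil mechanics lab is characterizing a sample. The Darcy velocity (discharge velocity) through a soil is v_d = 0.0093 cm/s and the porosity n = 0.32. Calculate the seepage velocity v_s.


Using v_s = v_d / n
v_s = 0.0093 / 0.32
v_s = 0.02906 cm/s


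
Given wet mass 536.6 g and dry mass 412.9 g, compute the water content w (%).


Using w = (m_wet - m_dry) / m_dry * 100
m_wet - m_dry = 536.6 - 412.9 = 123.7 g
w = 123.7 / 412.9 * 100
w = 29.96 %


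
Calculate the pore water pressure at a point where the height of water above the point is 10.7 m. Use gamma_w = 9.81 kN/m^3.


Using u = gamma_w * h_w
u = 9.81 * 10.7
u = 104.97 kPa


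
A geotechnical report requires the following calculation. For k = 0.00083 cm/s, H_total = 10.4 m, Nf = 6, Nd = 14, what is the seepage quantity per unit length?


Result: 3.699e-05 m^3/s per m

Derivation:
Convert k to m/s for unit consistency with H:
k = 0.00083 cm/s = 0.00083 / 100 m/s = 8.3e-06 m/s
Using q = k * H * Nf / Nd
Nf / Nd = 6 / 14 = 0.4286
q = 8.3e-06 * 10.4 * 0.4286
q = 3.699e-05 m^3/s per m


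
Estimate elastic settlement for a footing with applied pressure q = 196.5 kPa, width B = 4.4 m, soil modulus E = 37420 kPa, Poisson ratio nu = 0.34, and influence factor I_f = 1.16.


Result: 23.704 mm

Derivation:
Using Se = q * B * (1 - nu^2) * I_f / E
1 - nu^2 = 1 - 0.34^2 = 0.8844
Se = 196.5 * 4.4 * 0.8844 * 1.16 / 37420
Se = 0.023704 m
Convert to mm: Se = 0.023704 * 1000 = 23.704 mm


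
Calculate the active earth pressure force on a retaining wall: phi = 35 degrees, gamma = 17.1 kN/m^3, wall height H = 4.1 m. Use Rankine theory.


Result: 38.95 kN/m

Derivation:
Compute active earth pressure coefficient:
Ka = tan^2(45 - phi/2) = tan^2(27.5) = 0.27099
Compute active force:
Pa = 0.5 * Ka * gamma * H^2
Pa = 0.5 * 0.27099 * 17.1 * 4.1^2
Pa = 38.95 kN/m


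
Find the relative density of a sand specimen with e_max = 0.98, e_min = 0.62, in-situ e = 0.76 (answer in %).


Result: 61.11 %

Derivation:
Using Dr = (e_max - e) / (e_max - e_min) * 100
e_max - e = 0.98 - 0.76 = 0.22
e_max - e_min = 0.98 - 0.62 = 0.36
Dr = 0.22 / 0.36 * 100
Dr = 61.11 %


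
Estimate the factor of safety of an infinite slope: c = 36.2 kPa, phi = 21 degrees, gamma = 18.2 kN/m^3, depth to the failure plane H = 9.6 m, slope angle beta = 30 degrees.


Using Fs = c / (gamma*H*sin(beta)*cos(beta)) + tan(phi)/tan(beta)
Cohesion contribution = 36.2 / (18.2*9.6*sin(30)*cos(30))
Cohesion contribution = 0.478482
Friction contribution = tan(21)/tan(30) = 0.664872
Fs = 0.478482 + 0.664872
Fs = 1.143


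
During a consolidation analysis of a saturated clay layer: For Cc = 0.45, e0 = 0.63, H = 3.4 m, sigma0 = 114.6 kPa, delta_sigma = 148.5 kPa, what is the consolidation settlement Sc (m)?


Result: 0.3388 m

Derivation:
Using Sc = Cc * H / (1 + e0) * log10((sigma0 + delta_sigma) / sigma0)
Stress ratio = (114.6 + 148.5) / 114.6 = 2.29581
log10(2.29581) = 0.360936
Cc * H / (1 + e0) = 0.45 * 3.4 / (1 + 0.63) = 0.93865
Sc = 0.93865 * 0.360936
Sc = 0.3388 m


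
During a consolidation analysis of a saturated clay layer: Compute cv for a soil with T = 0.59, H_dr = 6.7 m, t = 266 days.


Using cv = T * H_dr^2 / t
H_dr^2 = 6.7^2 = 44.89
cv = 0.59 * 44.89 / 266
cv = 0.09957 m^2/day


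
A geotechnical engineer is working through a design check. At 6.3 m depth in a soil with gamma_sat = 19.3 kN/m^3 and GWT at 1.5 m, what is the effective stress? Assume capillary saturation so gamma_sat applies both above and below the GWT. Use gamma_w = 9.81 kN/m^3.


Total stress = gamma_sat * depth
sigma = 19.3 * 6.3 = 121.59 kPa
Pore water pressure u = gamma_w * (depth - d_wt)
u = 9.81 * (6.3 - 1.5) = 47.088 kPa
Effective stress = sigma - u
sigma' = 121.59 - 47.088 = 74.5 kPa


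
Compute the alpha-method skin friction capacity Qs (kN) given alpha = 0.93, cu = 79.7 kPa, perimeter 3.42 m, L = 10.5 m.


Using Qs = alpha * cu * perimeter * L
Qs = 0.93 * 79.7 * 3.42 * 10.5
Qs = 2661.69 kN


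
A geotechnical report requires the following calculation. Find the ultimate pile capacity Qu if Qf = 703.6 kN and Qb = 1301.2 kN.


Result: 2004.8 kN

Derivation:
Using Qu = Qf + Qb
Qu = 703.6 + 1301.2
Qu = 2004.8 kN


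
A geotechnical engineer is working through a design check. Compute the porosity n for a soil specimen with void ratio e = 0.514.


Result: 0.3395

Derivation:
Using the relation n = e / (1 + e)
n = 0.514 / (1 + 0.514)
n = 0.514 / 1.514
n = 0.3395


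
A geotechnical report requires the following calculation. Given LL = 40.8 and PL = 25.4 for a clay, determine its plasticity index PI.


Using PI = LL - PL
PI = 40.8 - 25.4
PI = 15.4


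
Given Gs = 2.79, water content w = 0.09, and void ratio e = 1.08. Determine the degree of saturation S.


Using S = Gs * w / e
S = 2.79 * 0.09 / 1.08
S = 0.2325


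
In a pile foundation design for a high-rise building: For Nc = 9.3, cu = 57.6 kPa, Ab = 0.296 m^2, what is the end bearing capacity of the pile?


Using Qb = Nc * cu * Ab
Qb = 9.3 * 57.6 * 0.296
Qb = 158.56 kN


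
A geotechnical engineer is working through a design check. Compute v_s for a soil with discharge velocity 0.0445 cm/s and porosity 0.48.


Using v_s = v_d / n
v_s = 0.0445 / 0.48
v_s = 0.09271 cm/s


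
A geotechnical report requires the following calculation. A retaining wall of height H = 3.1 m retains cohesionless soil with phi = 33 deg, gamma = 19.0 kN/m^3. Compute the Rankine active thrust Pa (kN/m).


Compute active earth pressure coefficient:
Ka = tan^2(45 - phi/2) = tan^2(28.5) = 0.294801
Compute active force:
Pa = 0.5 * Ka * gamma * H^2
Pa = 0.5 * 0.294801 * 19.0 * 3.1^2
Pa = 26.91 kN/m


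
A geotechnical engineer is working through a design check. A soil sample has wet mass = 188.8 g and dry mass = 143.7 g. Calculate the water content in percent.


Using w = (m_wet - m_dry) / m_dry * 100
m_wet - m_dry = 188.8 - 143.7 = 45.1 g
w = 45.1 / 143.7 * 100
w = 31.38 %


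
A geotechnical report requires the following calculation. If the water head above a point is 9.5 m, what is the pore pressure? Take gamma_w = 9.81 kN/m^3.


Using u = gamma_w * h_w
u = 9.81 * 9.5
u = 93.2 kPa


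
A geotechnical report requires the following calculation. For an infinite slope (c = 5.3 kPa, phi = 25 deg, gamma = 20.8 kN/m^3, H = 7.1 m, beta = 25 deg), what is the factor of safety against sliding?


Using Fs = c / (gamma*H*sin(beta)*cos(beta)) + tan(phi)/tan(beta)
Cohesion contribution = 5.3 / (20.8*7.1*sin(25)*cos(25))
Cohesion contribution = 0.093698
Friction contribution = tan(25)/tan(25) = 1
Fs = 0.093698 + 1
Fs = 1.094


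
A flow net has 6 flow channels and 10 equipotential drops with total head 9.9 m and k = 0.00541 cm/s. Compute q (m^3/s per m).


Convert k to m/s for unit consistency with H:
k = 0.00541 cm/s = 0.00541 / 100 m/s = 5.41e-05 m/s
Using q = k * H * Nf / Nd
Nf / Nd = 6 / 10 = 0.6
q = 5.41e-05 * 9.9 * 0.6
q = 0.0003214 m^3/s per m


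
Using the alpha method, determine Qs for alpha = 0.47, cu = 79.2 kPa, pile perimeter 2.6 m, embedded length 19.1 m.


Result: 1848.54 kN

Derivation:
Using Qs = alpha * cu * perimeter * L
Qs = 0.47 * 79.2 * 2.6 * 19.1
Qs = 1848.54 kN


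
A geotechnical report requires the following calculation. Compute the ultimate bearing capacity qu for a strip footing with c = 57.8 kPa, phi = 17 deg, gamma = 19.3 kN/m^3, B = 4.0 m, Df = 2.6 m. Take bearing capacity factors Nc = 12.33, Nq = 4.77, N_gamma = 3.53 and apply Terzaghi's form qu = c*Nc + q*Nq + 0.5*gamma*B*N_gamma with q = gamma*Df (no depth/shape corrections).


Compute qu = c*Nc + gamma*Df*Nq + 0.5*gamma*B*N_gamma
Term 1: 57.8 * 12.33 = 712.674
Term 2: 19.3 * 2.6 * 4.77 = 239.3586
Term 3: 0.5 * 19.3 * 4.0 * 3.53 = 136.258
qu = 712.674 + 239.3586 + 136.258
qu = 1088.29 kPa


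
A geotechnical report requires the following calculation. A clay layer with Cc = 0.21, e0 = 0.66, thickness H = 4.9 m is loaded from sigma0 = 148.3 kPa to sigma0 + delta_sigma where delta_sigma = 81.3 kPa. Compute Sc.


Using Sc = Cc * H / (1 + e0) * log10((sigma0 + delta_sigma) / sigma0)
Stress ratio = (148.3 + 81.3) / 148.3 = 1.54821
log10(1.54821) = 0.189831
Cc * H / (1 + e0) = 0.21 * 4.9 / (1 + 0.66) = 0.61988
Sc = 0.61988 * 0.189831
Sc = 0.1177 m


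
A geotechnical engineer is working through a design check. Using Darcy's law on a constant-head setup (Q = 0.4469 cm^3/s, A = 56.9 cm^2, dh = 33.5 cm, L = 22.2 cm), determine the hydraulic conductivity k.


Compute hydraulic gradient:
i = dh / L = 33.5 / 22.2 = 1.50901
Then apply Darcy's law:
k = Q / (A * i)
k = 0.4469 / (56.9 * 1.50901)
k = 0.4469 / 85.8626
k = 0.005205 cm/s


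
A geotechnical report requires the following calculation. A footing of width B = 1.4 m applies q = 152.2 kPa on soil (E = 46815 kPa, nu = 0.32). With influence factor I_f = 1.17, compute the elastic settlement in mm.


Result: 4.78 mm

Derivation:
Using Se = q * B * (1 - nu^2) * I_f / E
1 - nu^2 = 1 - 0.32^2 = 0.8976
Se = 152.2 * 1.4 * 0.8976 * 1.17 / 46815
Se = 0.004780 m
Convert to mm: Se = 0.004780 * 1000 = 4.78 mm


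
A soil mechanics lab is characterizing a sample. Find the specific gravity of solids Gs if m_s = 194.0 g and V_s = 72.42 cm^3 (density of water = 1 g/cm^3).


Result: 2.679

Derivation:
Using Gs = m_s / (V_s * rho_w)
Since rho_w = 1 g/cm^3:
Gs = 194.0 / 72.42
Gs = 2.679


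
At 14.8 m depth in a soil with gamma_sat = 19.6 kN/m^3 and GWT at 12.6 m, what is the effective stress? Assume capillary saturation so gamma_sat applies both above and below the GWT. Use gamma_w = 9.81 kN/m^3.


Total stress = gamma_sat * depth
sigma = 19.6 * 14.8 = 290.08 kPa
Pore water pressure u = gamma_w * (depth - d_wt)
u = 9.81 * (14.8 - 12.6) = 21.582 kPa
Effective stress = sigma - u
sigma' = 290.08 - 21.582 = 268.5 kPa


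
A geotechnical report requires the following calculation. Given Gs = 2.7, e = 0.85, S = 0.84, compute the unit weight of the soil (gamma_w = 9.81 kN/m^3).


Using gamma = gamma_w * (Gs + S*e) / (1 + e)
Numerator: Gs + S*e = 2.7 + 0.84*0.85 = 3.414
Denominator: 1 + e = 1 + 0.85 = 1.85
gamma = 9.81 * 3.414 / 1.85
gamma = 18.103 kN/m^3


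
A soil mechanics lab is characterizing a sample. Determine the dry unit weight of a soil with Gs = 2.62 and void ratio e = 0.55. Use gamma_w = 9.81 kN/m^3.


Using gamma_d = Gs * gamma_w / (1 + e)
gamma_d = 2.62 * 9.81 / (1 + 0.55)
gamma_d = 2.62 * 9.81 / 1.55
gamma_d = 16.582 kN/m^3


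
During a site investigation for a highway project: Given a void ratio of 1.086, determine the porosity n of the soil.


Result: 0.5206

Derivation:
Using the relation n = e / (1 + e)
n = 1.086 / (1 + 1.086)
n = 1.086 / 2.086
n = 0.5206


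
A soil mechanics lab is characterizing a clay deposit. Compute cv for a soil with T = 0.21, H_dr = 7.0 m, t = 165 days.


Using cv = T * H_dr^2 / t
H_dr^2 = 7.0^2 = 49.0
cv = 0.21 * 49.0 / 165
cv = 0.06236 m^2/day


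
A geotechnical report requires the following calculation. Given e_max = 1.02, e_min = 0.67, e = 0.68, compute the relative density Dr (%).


Result: 97.14 %

Derivation:
Using Dr = (e_max - e) / (e_max - e_min) * 100
e_max - e = 1.02 - 0.68 = 0.34
e_max - e_min = 1.02 - 0.67 = 0.35
Dr = 0.34 / 0.35 * 100
Dr = 97.14 %


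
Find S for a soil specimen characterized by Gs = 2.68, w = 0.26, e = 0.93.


Using S = Gs * w / e
S = 2.68 * 0.26 / 0.93
S = 0.7492


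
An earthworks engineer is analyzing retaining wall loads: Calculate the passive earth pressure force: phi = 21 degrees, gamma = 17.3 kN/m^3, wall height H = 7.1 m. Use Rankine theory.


Result: 923.13 kN/m

Derivation:
Compute passive earth pressure coefficient:
Kp = tan^2(45 + phi/2) = tan^2(55.5) = 2.117051
Compute passive force:
Pp = 0.5 * Kp * gamma * H^2
Pp = 0.5 * 2.117051 * 17.3 * 7.1^2
Pp = 923.13 kN/m


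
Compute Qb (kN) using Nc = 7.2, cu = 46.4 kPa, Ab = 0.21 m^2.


Result: 70.16 kN

Derivation:
Using Qb = Nc * cu * Ab
Qb = 7.2 * 46.4 * 0.21
Qb = 70.16 kN


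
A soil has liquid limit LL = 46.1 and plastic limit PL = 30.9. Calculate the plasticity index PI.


Using PI = LL - PL
PI = 46.1 - 30.9
PI = 15.2


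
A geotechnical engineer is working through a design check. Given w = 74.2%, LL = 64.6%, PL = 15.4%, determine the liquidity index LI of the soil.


First compute the plasticity index:
PI = LL - PL = 64.6 - 15.4 = 49.2
Then compute the liquidity index:
LI = (w - PL) / PI
LI = (74.2 - 15.4) / 49.2
LI = 1.195


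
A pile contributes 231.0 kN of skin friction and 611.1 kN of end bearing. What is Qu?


Result: 842.1 kN

Derivation:
Using Qu = Qf + Qb
Qu = 231.0 + 611.1
Qu = 842.1 kN


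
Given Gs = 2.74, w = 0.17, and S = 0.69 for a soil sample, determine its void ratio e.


Using the relation e = Gs * w / S
e = 2.74 * 0.17 / 0.69
e = 0.6751


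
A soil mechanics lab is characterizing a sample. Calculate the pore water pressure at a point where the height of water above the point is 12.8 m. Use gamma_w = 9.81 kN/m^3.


Using u = gamma_w * h_w
u = 9.81 * 12.8
u = 125.57 kPa


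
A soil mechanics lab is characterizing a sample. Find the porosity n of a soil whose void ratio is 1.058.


Using the relation n = e / (1 + e)
n = 1.058 / (1 + 1.058)
n = 1.058 / 2.058
n = 0.5141


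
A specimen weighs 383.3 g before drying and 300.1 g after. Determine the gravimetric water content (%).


Using w = (m_wet - m_dry) / m_dry * 100
m_wet - m_dry = 383.3 - 300.1 = 83.2 g
w = 83.2 / 300.1 * 100
w = 27.72 %


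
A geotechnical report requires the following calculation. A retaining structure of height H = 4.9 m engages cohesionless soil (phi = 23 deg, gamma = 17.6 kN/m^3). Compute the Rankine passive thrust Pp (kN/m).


Compute passive earth pressure coefficient:
Kp = tan^2(45 + phi/2) = tan^2(56.5) = 2.282623
Compute passive force:
Pp = 0.5 * Kp * gamma * H^2
Pp = 0.5 * 2.282623 * 17.6 * 4.9^2
Pp = 482.29 kN/m


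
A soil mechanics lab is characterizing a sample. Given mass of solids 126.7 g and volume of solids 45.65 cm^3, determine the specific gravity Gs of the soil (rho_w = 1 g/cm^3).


Result: 2.775

Derivation:
Using Gs = m_s / (V_s * rho_w)
Since rho_w = 1 g/cm^3:
Gs = 126.7 / 45.65
Gs = 2.775


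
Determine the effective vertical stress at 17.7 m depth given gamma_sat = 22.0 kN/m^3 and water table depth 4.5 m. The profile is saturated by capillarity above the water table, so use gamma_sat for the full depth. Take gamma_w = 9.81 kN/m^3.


Total stress = gamma_sat * depth
sigma = 22.0 * 17.7 = 389.4 kPa
Pore water pressure u = gamma_w * (depth - d_wt)
u = 9.81 * (17.7 - 4.5) = 129.492 kPa
Effective stress = sigma - u
sigma' = 389.4 - 129.492 = 259.91 kPa


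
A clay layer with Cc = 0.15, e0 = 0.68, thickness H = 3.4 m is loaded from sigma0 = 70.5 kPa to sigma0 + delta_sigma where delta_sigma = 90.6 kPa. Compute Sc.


Result: 0.109 m

Derivation:
Using Sc = Cc * H / (1 + e0) * log10((sigma0 + delta_sigma) / sigma0)
Stress ratio = (70.5 + 90.6) / 70.5 = 2.28511
log10(2.28511) = 0.358906
Cc * H / (1 + e0) = 0.15 * 3.4 / (1 + 0.68) = 0.303571
Sc = 0.303571 * 0.358906
Sc = 0.109 m


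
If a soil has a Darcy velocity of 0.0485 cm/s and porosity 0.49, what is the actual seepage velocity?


Using v_s = v_d / n
v_s = 0.0485 / 0.49
v_s = 0.09898 cm/s


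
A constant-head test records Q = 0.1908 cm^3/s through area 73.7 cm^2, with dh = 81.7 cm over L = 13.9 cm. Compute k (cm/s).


Compute hydraulic gradient:
i = dh / L = 81.7 / 13.9 = 5.8777
Then apply Darcy's law:
k = Q / (A * i)
k = 0.1908 / (73.7 * 5.8777)
k = 0.1908 / 433.186
k = 0.00044 cm/s


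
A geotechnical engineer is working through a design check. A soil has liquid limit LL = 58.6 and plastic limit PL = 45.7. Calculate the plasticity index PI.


Using PI = LL - PL
PI = 58.6 - 45.7
PI = 12.9


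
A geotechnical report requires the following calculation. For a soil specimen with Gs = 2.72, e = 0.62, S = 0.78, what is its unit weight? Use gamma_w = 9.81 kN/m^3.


Using gamma = gamma_w * (Gs + S*e) / (1 + e)
Numerator: Gs + S*e = 2.72 + 0.78*0.62 = 3.2036
Denominator: 1 + e = 1 + 0.62 = 1.62
gamma = 9.81 * 3.2036 / 1.62
gamma = 19.4 kN/m^3


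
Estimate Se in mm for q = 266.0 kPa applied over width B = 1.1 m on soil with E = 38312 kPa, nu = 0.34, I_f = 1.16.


Using Se = q * B * (1 - nu^2) * I_f / E
1 - nu^2 = 1 - 0.34^2 = 0.8844
Se = 266.0 * 1.1 * 0.8844 * 1.16 / 38312
Se = 0.007835 m
Convert to mm: Se = 0.007835 * 1000 = 7.835 mm


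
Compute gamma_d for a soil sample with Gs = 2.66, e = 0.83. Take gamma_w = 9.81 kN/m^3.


Using gamma_d = Gs * gamma_w / (1 + e)
gamma_d = 2.66 * 9.81 / (1 + 0.83)
gamma_d = 2.66 * 9.81 / 1.83
gamma_d = 14.259 kN/m^3


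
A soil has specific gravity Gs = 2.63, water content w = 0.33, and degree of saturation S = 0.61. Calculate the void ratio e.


Using the relation e = Gs * w / S
e = 2.63 * 0.33 / 0.61
e = 1.4228


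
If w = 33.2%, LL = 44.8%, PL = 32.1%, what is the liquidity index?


First compute the plasticity index:
PI = LL - PL = 44.8 - 32.1 = 12.7
Then compute the liquidity index:
LI = (w - PL) / PI
LI = (33.2 - 32.1) / 12.7
LI = 0.087


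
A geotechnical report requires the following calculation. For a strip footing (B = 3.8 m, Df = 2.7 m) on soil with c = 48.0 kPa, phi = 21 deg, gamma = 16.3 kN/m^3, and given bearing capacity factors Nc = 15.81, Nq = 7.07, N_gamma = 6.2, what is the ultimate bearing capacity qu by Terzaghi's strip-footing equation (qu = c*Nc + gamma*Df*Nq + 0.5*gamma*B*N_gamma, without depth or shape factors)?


Result: 1262.04 kPa

Derivation:
Compute qu = c*Nc + gamma*Df*Nq + 0.5*gamma*B*N_gamma
Term 1: 48.0 * 15.81 = 758.88
Term 2: 16.3 * 2.7 * 7.07 = 311.1507
Term 3: 0.5 * 16.3 * 3.8 * 6.2 = 192.014
qu = 758.88 + 311.1507 + 192.014
qu = 1262.04 kPa


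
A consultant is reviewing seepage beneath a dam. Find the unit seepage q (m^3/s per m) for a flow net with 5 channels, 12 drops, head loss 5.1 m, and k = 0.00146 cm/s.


Result: 3.102e-05 m^3/s per m

Derivation:
Convert k to m/s for unit consistency with H:
k = 0.00146 cm/s = 0.00146 / 100 m/s = 1.46e-05 m/s
Using q = k * H * Nf / Nd
Nf / Nd = 5 / 12 = 0.4167
q = 1.46e-05 * 5.1 * 0.4167
q = 3.102e-05 m^3/s per m


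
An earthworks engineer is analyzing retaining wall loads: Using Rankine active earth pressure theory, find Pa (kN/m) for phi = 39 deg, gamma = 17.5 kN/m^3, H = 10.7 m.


Result: 227.91 kN/m

Derivation:
Compute active earth pressure coefficient:
Ka = tan^2(45 - phi/2) = tan^2(25.5) = 0.227506
Compute active force:
Pa = 0.5 * Ka * gamma * H^2
Pa = 0.5 * 0.227506 * 17.5 * 10.7^2
Pa = 227.91 kN/m


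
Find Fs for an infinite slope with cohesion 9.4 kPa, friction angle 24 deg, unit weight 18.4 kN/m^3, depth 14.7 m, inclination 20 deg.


Using Fs = c / (gamma*H*sin(beta)*cos(beta)) + tan(phi)/tan(beta)
Cohesion contribution = 9.4 / (18.4*14.7*sin(20)*cos(20))
Cohesion contribution = 0.108132
Friction contribution = tan(24)/tan(20) = 1.22326
Fs = 0.108132 + 1.22326
Fs = 1.331


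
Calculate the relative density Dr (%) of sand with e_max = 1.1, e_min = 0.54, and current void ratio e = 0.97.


Result: 23.21 %

Derivation:
Using Dr = (e_max - e) / (e_max - e_min) * 100
e_max - e = 1.1 - 0.97 = 0.13
e_max - e_min = 1.1 - 0.54 = 0.56
Dr = 0.13 / 0.56 * 100
Dr = 23.21 %


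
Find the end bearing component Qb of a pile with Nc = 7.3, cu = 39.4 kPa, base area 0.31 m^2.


Using Qb = Nc * cu * Ab
Qb = 7.3 * 39.4 * 0.31
Qb = 89.16 kN


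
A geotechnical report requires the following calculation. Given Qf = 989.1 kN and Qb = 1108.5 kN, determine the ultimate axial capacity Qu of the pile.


Using Qu = Qf + Qb
Qu = 989.1 + 1108.5
Qu = 2097.6 kN


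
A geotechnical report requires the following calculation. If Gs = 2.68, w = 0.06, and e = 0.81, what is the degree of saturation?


Result: 0.1985

Derivation:
Using S = Gs * w / e
S = 2.68 * 0.06 / 0.81
S = 0.1985


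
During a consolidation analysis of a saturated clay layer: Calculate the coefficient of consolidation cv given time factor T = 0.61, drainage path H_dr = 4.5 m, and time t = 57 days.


Using cv = T * H_dr^2 / t
H_dr^2 = 4.5^2 = 20.25
cv = 0.61 * 20.25 / 57
cv = 0.21671 m^2/day


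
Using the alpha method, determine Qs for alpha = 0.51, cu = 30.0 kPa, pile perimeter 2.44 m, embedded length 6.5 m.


Result: 242.66 kN

Derivation:
Using Qs = alpha * cu * perimeter * L
Qs = 0.51 * 30.0 * 2.44 * 6.5
Qs = 242.66 kN


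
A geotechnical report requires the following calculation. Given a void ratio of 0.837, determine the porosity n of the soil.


Result: 0.4556

Derivation:
Using the relation n = e / (1 + e)
n = 0.837 / (1 + 0.837)
n = 0.837 / 1.837
n = 0.4556


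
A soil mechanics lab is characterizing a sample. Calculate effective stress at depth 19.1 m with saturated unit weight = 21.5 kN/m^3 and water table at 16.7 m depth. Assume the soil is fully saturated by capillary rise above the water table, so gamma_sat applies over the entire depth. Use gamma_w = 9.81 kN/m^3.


Result: 387.11 kPa

Derivation:
Total stress = gamma_sat * depth
sigma = 21.5 * 19.1 = 410.65 kPa
Pore water pressure u = gamma_w * (depth - d_wt)
u = 9.81 * (19.1 - 16.7) = 23.544 kPa
Effective stress = sigma - u
sigma' = 410.65 - 23.544 = 387.11 kPa


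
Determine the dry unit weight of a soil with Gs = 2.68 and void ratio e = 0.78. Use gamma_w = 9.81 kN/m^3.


Result: 14.77 kN/m^3

Derivation:
Using gamma_d = Gs * gamma_w / (1 + e)
gamma_d = 2.68 * 9.81 / (1 + 0.78)
gamma_d = 2.68 * 9.81 / 1.78
gamma_d = 14.77 kN/m^3


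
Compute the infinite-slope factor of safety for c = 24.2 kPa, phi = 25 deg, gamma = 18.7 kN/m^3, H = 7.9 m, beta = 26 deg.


Using Fs = c / (gamma*H*sin(beta)*cos(beta)) + tan(phi)/tan(beta)
Cohesion contribution = 24.2 / (18.7*7.9*sin(26)*cos(26))
Cohesion contribution = 0.415762
Friction contribution = tan(25)/tan(26) = 0.956072
Fs = 0.415762 + 0.956072
Fs = 1.372
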